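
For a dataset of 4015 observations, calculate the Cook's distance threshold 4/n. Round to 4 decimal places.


Using the rule of thumb:
Threshold = 4 / 4015 = 0.0010.

0.0010


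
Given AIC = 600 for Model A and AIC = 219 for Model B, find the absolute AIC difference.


Compute |600 - 219| = 381.
Model B has the smaller AIC.

381


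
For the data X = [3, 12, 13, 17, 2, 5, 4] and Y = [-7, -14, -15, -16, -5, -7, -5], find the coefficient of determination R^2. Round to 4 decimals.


Fit the OLS line: b0 = -3.3571, b1 = -0.8125.
SSres = 7.5446.
SStot = 144.8571.
R^2 = 1 - 7.5446/144.8571 = 0.9479.

0.9479


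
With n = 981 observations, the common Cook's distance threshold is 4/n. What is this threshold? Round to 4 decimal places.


Cook's distance cutoff = 4/n = 4/981.
= 0.0041.

0.0041


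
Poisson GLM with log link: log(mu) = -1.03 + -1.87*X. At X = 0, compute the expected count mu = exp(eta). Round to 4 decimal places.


Compute eta = -1.03 + -1.87 * 0 = -1.0300.
Apply inverse link: mu = e^-1.0300 = 0.3570.

0.3570


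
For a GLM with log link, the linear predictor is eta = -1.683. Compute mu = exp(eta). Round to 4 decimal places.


mu = exp(eta) = exp(-1.683).
= 0.1858.

0.1858


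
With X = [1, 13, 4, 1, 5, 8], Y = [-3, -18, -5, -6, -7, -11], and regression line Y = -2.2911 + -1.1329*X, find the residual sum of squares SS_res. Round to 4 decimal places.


Predicted values from Y = -2.2911 + -1.1329*X.
Residuals: [0.4240, -0.9812, 1.8227, -2.5760, 0.9556, 0.3543].
SSres = 12.1392.

12.1392


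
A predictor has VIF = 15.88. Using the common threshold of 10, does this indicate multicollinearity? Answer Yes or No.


Compare VIF = 15.88 to the threshold of 10.
15.88 >= 10, so the answer is Yes.

Yes


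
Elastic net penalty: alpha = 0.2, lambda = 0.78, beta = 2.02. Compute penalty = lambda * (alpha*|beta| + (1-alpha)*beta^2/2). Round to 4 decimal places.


Compute:
L1 = 0.2 * 2.02 = 0.4040.
L2 = 0.8 * 2.02^2 / 2 = 1.6322.
Penalty = 0.78 * (0.4040 + 1.6322) = 1.5882.

1.5882


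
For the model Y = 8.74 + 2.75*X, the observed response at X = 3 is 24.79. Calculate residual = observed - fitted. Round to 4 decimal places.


Fitted value at X = 3 is yhat = 8.74 + 2.75*3 = 16.9900.
Residual = 24.79 - 16.9900 = 7.8000.

7.8000


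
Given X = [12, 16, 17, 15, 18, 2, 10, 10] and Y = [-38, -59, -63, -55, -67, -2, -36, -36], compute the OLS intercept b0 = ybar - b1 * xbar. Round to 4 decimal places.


First find the slope: b1 = -4.0417.
Means: xbar = 12.5000, ybar = -44.5000.
b0 = ybar - b1 * xbar = -44.5000 - -4.0417 * 12.5000 = 6.0208.

6.0208


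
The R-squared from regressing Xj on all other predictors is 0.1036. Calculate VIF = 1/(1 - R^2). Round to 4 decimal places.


VIF = 1 / (1 - 0.1036).
= 1 / 0.8964 = 1.1156.

1.1156


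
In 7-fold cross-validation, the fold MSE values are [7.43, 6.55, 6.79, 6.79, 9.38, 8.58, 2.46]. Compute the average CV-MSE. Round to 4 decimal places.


Add all fold MSEs: 47.9800.
Divide by k = 7: 47.9800/7 = 6.8543.

6.8543


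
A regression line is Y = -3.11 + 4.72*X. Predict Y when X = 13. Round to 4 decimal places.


Plug X = 13 into Y = -3.11 + 4.72*X:
Y = -3.11 + 61.3600 = 58.2500.

58.2500


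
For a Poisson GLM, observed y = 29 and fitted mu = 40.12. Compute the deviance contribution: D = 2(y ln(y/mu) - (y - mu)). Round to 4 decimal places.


Compute y*ln(y/mu) = 29*ln(29/40.12) = 29*-0.324579 = -9.412791.
y - mu = -11.12.
D = 2*(-9.412791 - (-11.12)) = 3.414418, which rounds to 3.4144.

3.4144


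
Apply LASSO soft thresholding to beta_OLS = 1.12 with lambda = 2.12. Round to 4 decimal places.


Absolute value: |1.12| = 1.12.
Compare to lambda = 2.12.
Since |beta| <= lambda, the coefficient is set to 0.

0.0000


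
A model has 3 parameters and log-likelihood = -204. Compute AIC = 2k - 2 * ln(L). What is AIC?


Compute:
2k = 2*3 = 6.
-2*loglik = -2*(-204) = 408.
AIC = 6 + 408 = 414.

414


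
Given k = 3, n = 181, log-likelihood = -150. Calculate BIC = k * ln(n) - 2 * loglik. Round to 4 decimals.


k * ln(n) = 3 * ln(181) = 3 * 5.198497 = 15.595491.
-2 * loglik = -2 * (-150) = 300.
BIC = 15.595491 + 300 = 315.595491, which rounds to 315.5955.

315.5955


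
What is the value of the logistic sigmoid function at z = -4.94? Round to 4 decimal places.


exp(4.9400) = 139.7702.
1 + exp(-z) = 140.7702.
sigmoid = 1/140.7702 = 0.0071.

0.0071


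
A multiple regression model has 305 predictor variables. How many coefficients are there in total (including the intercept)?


Each predictor gets one coefficient, plus one intercept.
Total parameters = 305 + 1 = 306.

306


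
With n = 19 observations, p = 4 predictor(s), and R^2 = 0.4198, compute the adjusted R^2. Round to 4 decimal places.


Plug in: Adj R^2 = 1 - (1 - 0.4198) * 18/14.
= 1 - 0.5802 * 18/14
= 1 - 10.4436 / 14
= 1 - 0.7460 = 0.2540.

0.2540


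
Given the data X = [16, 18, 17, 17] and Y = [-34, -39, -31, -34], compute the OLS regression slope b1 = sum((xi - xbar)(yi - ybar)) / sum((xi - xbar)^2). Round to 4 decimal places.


The sample means are xbar = 17.0000 and ybar = -34.5000.
Compute S_xx = 2.0000 and S_xy = -5.0000.
Slope b1 = S_xy / S_xx = -5.0000 / 2.0000 = -2.5000.

-2.5000


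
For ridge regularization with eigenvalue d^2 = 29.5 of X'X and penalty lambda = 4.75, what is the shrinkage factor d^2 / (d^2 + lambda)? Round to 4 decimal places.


Compute the denominator: 29.5 + 4.75 = 34.2500.
Shrinkage factor = 29.5 / 34.2500 = 0.8613.

0.8613


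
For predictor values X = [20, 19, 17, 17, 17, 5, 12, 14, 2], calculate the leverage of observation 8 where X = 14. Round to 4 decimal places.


n = 9, xbar = 13.6667.
SXX = sum((xi - xbar)^2) = 316.0000.
h = 1/9 + (14 - 13.6667)^2 / 316.0000 = 0.1115.

0.1115


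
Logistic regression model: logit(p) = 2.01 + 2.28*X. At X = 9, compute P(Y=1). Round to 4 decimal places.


z = 2.01 + 2.28 * 9 = 22.5300.
Sigmoid: P = 1 / (1 + exp(-22.5300)) = 1.0000.

1.0000


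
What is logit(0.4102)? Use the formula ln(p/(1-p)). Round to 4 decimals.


Compute the odds: 0.4102/0.5898 = 0.6955.
Take the natural log: ln(0.6955) = -0.3631.

-0.3631


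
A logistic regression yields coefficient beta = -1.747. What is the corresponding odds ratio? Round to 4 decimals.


The odds ratio is computed as:
OR = e^(-1.747) = 0.1743.

0.1743


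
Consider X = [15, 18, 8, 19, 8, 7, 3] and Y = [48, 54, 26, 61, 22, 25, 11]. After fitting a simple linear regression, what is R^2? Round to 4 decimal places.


After computing the OLS fit (b0=1.3589, b1=3.0447):
SSres = 28.4037, SStot = 2131.4286.
R^2 = 1 - 28.4037/2131.4286 = 0.9867.

0.9867


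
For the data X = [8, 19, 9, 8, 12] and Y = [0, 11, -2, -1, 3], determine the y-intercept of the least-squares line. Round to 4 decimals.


Compute b1 = 1.1037 from the OLS formula.
With xbar = 11.2000 and ybar = 2.2000, the intercept is:
b0 = 2.2000 - 1.1037 * 11.2000 = -10.1613.

-10.1613


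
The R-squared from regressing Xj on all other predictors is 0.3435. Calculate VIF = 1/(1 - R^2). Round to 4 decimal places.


Using VIF = 1/(1 - R^2_j):
1 - 0.3435 = 0.6565.
VIF = 1.5232.

1.5232


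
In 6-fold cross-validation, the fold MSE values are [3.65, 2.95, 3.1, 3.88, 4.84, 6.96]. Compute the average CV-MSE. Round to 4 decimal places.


Add all fold MSEs: 25.3800.
Divide by k = 6: 25.3800/6 = 4.2300.

4.2300


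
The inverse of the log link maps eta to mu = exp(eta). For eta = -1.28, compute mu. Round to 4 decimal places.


The inverse log link gives:
mu = exp(-1.28) = 0.2780.

0.2780


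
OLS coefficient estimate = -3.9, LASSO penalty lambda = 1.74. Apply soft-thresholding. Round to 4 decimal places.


Absolute value: |-3.9| = 3.9.
Compare to lambda = 1.74.
Since |beta| > lambda, coefficient = sign(beta)*(|beta| - lambda) = -2.1600.

-2.1600


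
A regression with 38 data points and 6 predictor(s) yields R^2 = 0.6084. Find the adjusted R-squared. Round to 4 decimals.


Plug in: Adj R^2 = 1 - (1 - 0.6084) * 37/31.
= 1 - 0.3916 * 37/31
= 1 - 14.4892 / 31
= 1 - 0.4674 = 0.5326.

0.5326


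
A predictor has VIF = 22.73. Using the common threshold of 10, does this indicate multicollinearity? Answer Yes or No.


The threshold is 10.
VIF = 22.73 is >= 10.
Multicollinearity indication: Yes.

Yes


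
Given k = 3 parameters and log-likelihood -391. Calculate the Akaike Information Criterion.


Compute:
2k = 2*3 = 6.
-2*loglik = -2*(-391) = 782.
AIC = 6 + 782 = 788.

788


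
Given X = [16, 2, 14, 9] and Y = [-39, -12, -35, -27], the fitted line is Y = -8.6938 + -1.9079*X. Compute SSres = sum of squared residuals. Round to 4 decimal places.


For each point, residual = actual - predicted.
Residuals: [0.2202, 0.5096, 0.4044, -1.1351].
Sum of squared residuals = 1.7602.

1.7602


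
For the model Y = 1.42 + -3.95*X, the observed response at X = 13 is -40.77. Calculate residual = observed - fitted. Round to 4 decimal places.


Compute yhat = 1.42 + (-3.95)(13) = -49.9300.
Residual = actual - predicted = -40.77 - -49.9300 = 9.1600.

9.1600


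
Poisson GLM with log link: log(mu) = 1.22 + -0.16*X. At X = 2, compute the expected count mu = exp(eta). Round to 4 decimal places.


eta = 1.22 + -0.16 * 2 = 0.9000.
mu = exp(0.9000) = 2.4596.

2.4596


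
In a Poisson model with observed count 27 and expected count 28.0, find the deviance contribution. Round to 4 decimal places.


Compute y*ln(y/mu) = 27*ln(27/28.0) = 27*-0.036368 = -0.981936.
y - mu = -1.0.
D = 2*(-0.981936 - (-1.0)) = 0.036128, which rounds to 0.0361.

0.0361


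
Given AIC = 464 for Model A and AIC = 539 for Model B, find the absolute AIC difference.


|AIC_A - AIC_B| = |464 - 539| = 75.
Model A is preferred (lower AIC).

75


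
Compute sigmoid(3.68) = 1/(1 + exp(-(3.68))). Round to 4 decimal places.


First, exp(-3.6800) = 0.0252.
Then sigma(z) = 1/(1 + 0.0252) = 0.9754.

0.9754


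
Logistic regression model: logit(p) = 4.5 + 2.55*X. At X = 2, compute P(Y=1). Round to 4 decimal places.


Compute z = 4.5 + (2.55)(2) = 9.6000.
exp(-z) = 0.0001.
P = 1/(1 + 0.0001) = 0.9999.

0.9999


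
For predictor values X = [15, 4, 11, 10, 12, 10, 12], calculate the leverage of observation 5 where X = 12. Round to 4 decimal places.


n = 7, xbar = 10.5714.
SXX = sum((xi - xbar)^2) = 67.7143.
h = 1/7 + (12 - 10.5714)^2 / 67.7143 = 0.1730.

0.1730


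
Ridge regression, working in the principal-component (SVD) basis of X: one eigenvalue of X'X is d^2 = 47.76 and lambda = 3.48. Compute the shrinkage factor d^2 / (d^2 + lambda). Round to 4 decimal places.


d^2 + lambda = 47.76 + 3.48 = 51.2400.
Shrinkage factor = 47.76/51.2400 = 0.9321.

0.9321


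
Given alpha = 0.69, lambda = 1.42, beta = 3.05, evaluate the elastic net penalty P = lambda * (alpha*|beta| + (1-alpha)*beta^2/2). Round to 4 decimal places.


alpha * |beta| = 0.69 * 3.05 = 2.1045.
(1-alpha) * beta^2/2 = 0.31 * 9.3025/2 = 1.4419.
Total = 1.42 * (2.1045 + 1.4419) = 5.0359.

5.0359


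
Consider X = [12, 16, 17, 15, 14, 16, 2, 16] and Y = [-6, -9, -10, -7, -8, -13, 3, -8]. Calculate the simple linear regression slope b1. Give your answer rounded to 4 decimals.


First compute the means: xbar = 13.5000, ybar = -7.2500.
Then S_xx = sum((xi - xbar)^2) = 168.0000.
S_xy = sum((xi - xbar)(yi - ybar)) = -150.0000.
b1 = S_xy / S_xx = -150.0000 / 168.0000 = -0.8929.

-0.8929


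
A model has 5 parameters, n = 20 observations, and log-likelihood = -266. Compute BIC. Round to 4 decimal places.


Compute k*ln(n) = 5*ln(20) = 5*2.995732 = 14.978660.
Then -2*loglik = 532.
BIC = 14.978660 + 532 = 546.978660, which rounds to 546.9787.

546.9787


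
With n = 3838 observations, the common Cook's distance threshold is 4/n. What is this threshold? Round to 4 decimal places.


Cook's distance cutoff = 4/n = 4/3838.
= 0.0010.

0.0010


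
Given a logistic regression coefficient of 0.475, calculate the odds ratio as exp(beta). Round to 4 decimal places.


Odds ratio = exp(beta) = exp(0.475).
= 1.6080.

1.6080


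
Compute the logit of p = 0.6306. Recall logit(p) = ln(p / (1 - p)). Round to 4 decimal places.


Compute the odds: 0.6306/0.3694 = 1.7071.
Take the natural log: ln(1.7071) = 0.5348.

0.5348


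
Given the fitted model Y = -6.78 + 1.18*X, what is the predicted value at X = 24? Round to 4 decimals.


Plug X = 24 into Y = -6.78 + 1.18*X:
Y = -6.78 + 28.3200 = 21.5400.

21.5400


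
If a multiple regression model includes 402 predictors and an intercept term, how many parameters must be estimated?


Each predictor gets one coefficient, plus one intercept.
Total parameters = 402 + 1 = 403.

403


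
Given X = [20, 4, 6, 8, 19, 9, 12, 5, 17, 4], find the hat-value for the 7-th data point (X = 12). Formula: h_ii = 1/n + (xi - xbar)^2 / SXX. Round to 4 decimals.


n = 10, xbar = 10.4000.
SXX = sum((xi - xbar)^2) = 350.4000.
h = 1/10 + (12 - 10.4000)^2 / 350.4000 = 0.1073.

0.1073


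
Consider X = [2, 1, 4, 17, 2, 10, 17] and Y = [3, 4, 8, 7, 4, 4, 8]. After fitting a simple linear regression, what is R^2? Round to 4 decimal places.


Fit the OLS line: b0 = 3.9910, b1 = 0.1899.
SSres = 16.8376.
SStot = 27.7143.
R^2 = 1 - 16.8376/27.7143 = 0.3925.

0.3925


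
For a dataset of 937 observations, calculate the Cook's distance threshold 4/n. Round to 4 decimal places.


The threshold is 4/n.
4/937 = 0.0043.

0.0043


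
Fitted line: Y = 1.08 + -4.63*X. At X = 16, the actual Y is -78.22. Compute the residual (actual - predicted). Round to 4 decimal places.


Compute yhat = 1.08 + (-4.63)(16) = -73.0000.
Residual = actual - predicted = -78.22 - -73.0000 = -5.2200.

-5.2200


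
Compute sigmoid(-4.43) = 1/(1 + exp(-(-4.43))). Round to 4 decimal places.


First, exp(4.4300) = 83.9314.
Then sigma(z) = 1/(1 + 83.9314) = 0.0118.

0.0118


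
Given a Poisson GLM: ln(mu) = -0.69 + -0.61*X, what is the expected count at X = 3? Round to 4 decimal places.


eta = -0.69 + -0.61 * 3 = -2.5200.
mu = exp(-2.5200) = 0.0805.

0.0805


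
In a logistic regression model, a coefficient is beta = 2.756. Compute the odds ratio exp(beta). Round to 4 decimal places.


The odds ratio is computed as:
OR = e^(2.756) = 15.7368.

15.7368


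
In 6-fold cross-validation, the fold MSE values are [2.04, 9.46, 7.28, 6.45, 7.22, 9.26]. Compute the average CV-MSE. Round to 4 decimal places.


Add all fold MSEs: 41.7100.
Divide by k = 6: 41.7100/6 = 6.9517.

6.9517


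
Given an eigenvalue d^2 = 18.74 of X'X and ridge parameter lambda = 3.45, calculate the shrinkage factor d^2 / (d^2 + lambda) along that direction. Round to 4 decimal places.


d^2 + lambda = 18.74 + 3.45 = 22.1900.
Shrinkage factor = 18.74/22.1900 = 0.8445.

0.8445


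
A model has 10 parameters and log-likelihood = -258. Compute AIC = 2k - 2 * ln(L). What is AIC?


AIC = 2*10 - 2*(-258).
= 20 + 516 = 536.

536


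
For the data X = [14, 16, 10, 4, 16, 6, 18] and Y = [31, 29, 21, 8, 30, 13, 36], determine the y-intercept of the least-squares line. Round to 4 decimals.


Compute b1 = 1.8750 from the OLS formula.
With xbar = 12.0000 and ybar = 24.0000, the intercept is:
b0 = 24.0000 - 1.8750 * 12.0000 = 1.5000.

1.5000


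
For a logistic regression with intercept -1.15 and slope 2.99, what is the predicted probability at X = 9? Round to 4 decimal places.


Compute z = -1.15 + (2.99)(9) = 25.7600.
exp(-z) = 0.0000.
P = 1/(1 + 0.0000) = 1.0000.

1.0000


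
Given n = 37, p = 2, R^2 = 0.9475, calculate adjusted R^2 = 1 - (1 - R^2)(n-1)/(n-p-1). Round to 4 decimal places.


Plug in: Adj R^2 = 1 - (1 - 0.9475) * 36/34.
= 1 - 0.0525 * 36/34
= 1 - 1.8900 / 34
= 1 - 0.0556 = 0.9444.

0.9444


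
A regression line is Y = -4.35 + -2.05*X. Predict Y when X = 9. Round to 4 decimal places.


Substitute X = 9 into the equation:
Y = -4.35 + -2.05 * 9 = -4.35 + -18.4500 = -22.8000.

-22.8000


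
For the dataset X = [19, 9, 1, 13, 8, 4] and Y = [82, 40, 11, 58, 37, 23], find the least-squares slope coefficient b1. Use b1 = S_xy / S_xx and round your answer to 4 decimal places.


Calculate xbar = 9.0000, ybar = 41.8333.
S_xx = 206.0000, S_xy = 812.0000.
Using b1 = S_xy / S_xx = 812.0000 / 206.0000, we get b1 = 3.9417.

3.9417


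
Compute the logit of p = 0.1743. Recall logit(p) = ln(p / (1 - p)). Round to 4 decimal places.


1 - p = 0.8257.
p/(1-p) = 0.2111.
logit = ln(0.2111) = -1.5555.

-1.5555


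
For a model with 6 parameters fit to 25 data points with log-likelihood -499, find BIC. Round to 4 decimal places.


k * ln(n) = 6 * ln(25) = 6 * 3.218876 = 19.313256.
-2 * loglik = -2 * (-499) = 998.
BIC = 19.313256 + 998 = 1017.313256, which rounds to 1017.3133.

1017.3133


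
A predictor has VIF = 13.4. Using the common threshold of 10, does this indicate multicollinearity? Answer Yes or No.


The threshold is 10.
VIF = 13.4 is >= 10.
Multicollinearity indication: Yes.

Yes


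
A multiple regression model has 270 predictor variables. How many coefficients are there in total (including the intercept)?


Including the intercept, the model has 270 predictor coefficients + 1 intercept.
Total = 271.

271


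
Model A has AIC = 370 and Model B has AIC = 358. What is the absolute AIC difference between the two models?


Absolute difference = |370 - 358| = 12.
The model with lower AIC (B) is preferred.

12


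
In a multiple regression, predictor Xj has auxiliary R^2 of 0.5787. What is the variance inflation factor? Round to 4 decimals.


VIF = 1 / (1 - 0.5787).
= 1 / 0.4213 = 2.3736.

2.3736


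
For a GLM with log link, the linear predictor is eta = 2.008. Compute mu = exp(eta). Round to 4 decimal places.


Apply the inverse link:
mu = e^2.008 = 7.4484.

7.4484


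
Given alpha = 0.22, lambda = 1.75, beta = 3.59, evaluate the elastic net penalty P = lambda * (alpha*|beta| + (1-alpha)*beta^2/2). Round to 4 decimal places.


L1 component = 0.22 * |3.59| = 0.7898.
L2 component = 0.78 * 3.59^2 / 2 = 5.0264.
Penalty = 1.75 * (0.7898 + 5.0264) = 1.75 * 5.8162 = 10.1783.

10.1783


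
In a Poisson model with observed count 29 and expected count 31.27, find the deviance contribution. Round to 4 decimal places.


First: ln(29/31.27) = -0.075363.
Then: 29 * -0.075363 = -2.185527.
y - mu = 29 - 31.27 = -2.27.
D = 2(-2.185527 - -2.27) = 0.168946, which rounds to 0.1689.

0.1689


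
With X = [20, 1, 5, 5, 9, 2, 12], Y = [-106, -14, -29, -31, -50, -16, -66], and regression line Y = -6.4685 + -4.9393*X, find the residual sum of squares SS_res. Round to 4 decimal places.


Predicted values from Y = -6.4685 + -4.9393*X.
Residuals: [-0.7455, -2.5922, 2.1650, 0.1650, 0.9222, 0.3471, -0.2599].
SSres = 13.0282.

13.0282


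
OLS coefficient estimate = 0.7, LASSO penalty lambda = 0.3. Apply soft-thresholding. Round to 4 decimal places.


Absolute value: |0.7| = 0.7.
Compare to lambda = 0.3.
Since |beta| > lambda, coefficient = sign(beta)*(|beta| - lambda) = 0.4000.

0.4000


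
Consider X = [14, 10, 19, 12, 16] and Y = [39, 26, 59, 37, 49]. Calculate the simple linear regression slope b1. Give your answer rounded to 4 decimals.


The sample means are xbar = 14.2000 and ybar = 42.0000.
Compute S_xx = 48.8000 and S_xy = 173.0000.
Slope b1 = S_xy / S_xx = 173.0000 / 48.8000 = 3.5451.

3.5451


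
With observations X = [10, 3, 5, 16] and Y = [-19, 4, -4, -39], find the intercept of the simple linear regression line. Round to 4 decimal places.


First find the slope: b1 = -3.2574.
Means: xbar = 8.5000, ybar = -14.5000.
b0 = ybar - b1 * xbar = -14.5000 - -3.2574 * 8.5000 = 13.1881.

13.1881


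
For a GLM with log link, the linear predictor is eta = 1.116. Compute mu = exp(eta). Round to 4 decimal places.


Apply the inverse link:
mu = e^1.116 = 3.0526.

3.0526


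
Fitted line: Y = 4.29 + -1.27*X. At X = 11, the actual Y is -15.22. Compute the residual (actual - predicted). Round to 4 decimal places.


Predicted = 4.29 + -1.27 * 11 = -9.6800.
Residual = -15.22 - -9.6800 = -5.5400.

-5.5400


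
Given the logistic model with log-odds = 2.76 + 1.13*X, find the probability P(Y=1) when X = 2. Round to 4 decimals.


Compute z = 2.76 + (1.13)(2) = 5.0200.
exp(-z) = 0.0066.
P = 1/(1 + 0.0066) = 0.9934.

0.9934


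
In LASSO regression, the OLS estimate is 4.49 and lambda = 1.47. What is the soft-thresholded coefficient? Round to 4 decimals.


Absolute value: |4.49| = 4.49.
Compare to lambda = 1.47.
Since |beta| > lambda, coefficient = sign(beta)*(|beta| - lambda) = 3.0200.

3.0200


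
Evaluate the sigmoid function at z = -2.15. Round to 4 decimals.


Compute exp(2.1500) = 8.5849.
Sigmoid = 1 / (1 + 8.5849) = 1 / 9.5849 = 0.1043.

0.1043


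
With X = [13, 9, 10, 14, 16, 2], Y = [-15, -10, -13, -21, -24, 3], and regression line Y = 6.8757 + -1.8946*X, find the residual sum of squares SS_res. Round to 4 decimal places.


For each point, residual = actual - predicted.
Residuals: [2.7541, 0.1757, -0.9297, -1.3513, -0.5621, -0.0865].
Sum of squared residuals = 10.6297.

10.6297


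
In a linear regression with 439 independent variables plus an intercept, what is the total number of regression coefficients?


Each predictor gets one coefficient, plus one intercept.
Total parameters = 439 + 1 = 440.

440


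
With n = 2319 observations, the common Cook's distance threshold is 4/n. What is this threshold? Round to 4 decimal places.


The threshold is 4/n.
4/2319 = 0.0017.

0.0017


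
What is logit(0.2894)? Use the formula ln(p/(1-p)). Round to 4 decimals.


1 - p = 0.7106.
p/(1-p) = 0.4073.
logit = ln(0.4073) = -0.8983.

-0.8983


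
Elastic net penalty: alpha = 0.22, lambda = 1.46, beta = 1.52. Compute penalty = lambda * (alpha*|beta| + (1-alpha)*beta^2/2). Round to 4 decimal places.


L1 component = 0.22 * |1.52| = 0.3344.
L2 component = 0.78 * 1.52^2 / 2 = 0.9011.
Penalty = 1.46 * (0.3344 + 0.9011) = 1.46 * 1.2355 = 1.8038.

1.8038


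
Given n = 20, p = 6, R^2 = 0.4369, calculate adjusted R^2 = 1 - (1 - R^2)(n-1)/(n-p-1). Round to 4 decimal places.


Plug in: Adj R^2 = 1 - (1 - 0.4369) * 19/13.
= 1 - 0.5631 * 19/13
= 1 - 10.6989 / 13
= 1 - 0.8230 = 0.1770.

0.1770


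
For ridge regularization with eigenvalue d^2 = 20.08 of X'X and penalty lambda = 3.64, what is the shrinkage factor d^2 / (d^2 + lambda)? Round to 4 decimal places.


Compute the denominator: 20.08 + 3.64 = 23.7200.
Shrinkage factor = 20.08 / 23.7200 = 0.8465.

0.8465


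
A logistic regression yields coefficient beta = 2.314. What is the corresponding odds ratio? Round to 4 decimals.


The odds ratio is computed as:
OR = e^(2.314) = 10.1148.

10.1148


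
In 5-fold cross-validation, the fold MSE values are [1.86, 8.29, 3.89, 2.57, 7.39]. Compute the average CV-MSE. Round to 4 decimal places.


Add all fold MSEs: 24.0000.
Divide by k = 5: 24.0000/5 = 4.8000.

4.8000


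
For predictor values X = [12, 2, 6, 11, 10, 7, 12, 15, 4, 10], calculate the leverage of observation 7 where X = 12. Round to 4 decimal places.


Compute xbar = 8.9000 with n = 10 observations.
SXX = 146.9000.
Leverage = 1/10 + (12 - 8.9000)^2/146.9000 = 0.1654.

0.1654


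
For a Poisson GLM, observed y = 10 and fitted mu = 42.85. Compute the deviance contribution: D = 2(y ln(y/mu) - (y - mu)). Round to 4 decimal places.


Compute y*ln(y/mu) = 10*ln(10/42.85) = 10*-1.455121 = -14.551210.
y - mu = -32.85.
D = 2*(-14.551210 - (-32.85)) = 36.597580, which rounds to 36.5976.

36.5976


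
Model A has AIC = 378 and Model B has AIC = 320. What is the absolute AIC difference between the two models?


Compute |378 - 320| = 58.
Model B has the smaller AIC.

58


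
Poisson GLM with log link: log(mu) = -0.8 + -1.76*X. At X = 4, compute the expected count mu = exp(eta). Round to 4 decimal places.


Compute eta = -0.8 + -1.76 * 4 = -7.8400.
Apply inverse link: mu = e^-7.8400 = 0.0004.

0.0004


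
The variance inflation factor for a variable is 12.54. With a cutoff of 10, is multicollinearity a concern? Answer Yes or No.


Compare VIF = 12.54 to the threshold of 10.
12.54 >= 10, so the answer is Yes.

Yes


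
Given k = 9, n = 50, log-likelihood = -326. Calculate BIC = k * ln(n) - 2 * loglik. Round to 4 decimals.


Compute k*ln(n) = 9*ln(50) = 9*3.912023 = 35.208207.
Then -2*loglik = 652.
BIC = 35.208207 + 652 = 687.208207, which rounds to 687.2082.

687.2082


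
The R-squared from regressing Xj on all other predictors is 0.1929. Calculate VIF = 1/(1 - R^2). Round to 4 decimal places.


VIF = 1 / (1 - 0.1929).
= 1 / 0.8071 = 1.2390.

1.2390


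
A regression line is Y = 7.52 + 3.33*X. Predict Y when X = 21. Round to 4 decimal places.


Plug X = 21 into Y = 7.52 + 3.33*X:
Y = 7.52 + 69.9300 = 77.4500.

77.4500


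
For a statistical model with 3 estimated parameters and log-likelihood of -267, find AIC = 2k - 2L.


Compute:
2k = 2*3 = 6.
-2*loglik = -2*(-267) = 534.
AIC = 6 + 534 = 540.

540


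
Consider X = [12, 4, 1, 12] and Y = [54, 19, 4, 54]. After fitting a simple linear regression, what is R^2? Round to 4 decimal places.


The fitted line is Y = 0.1346 + 4.4987*X.
SSres = 1.1873, SStot = 1918.7500.
R^2 = 1 - SSres/SStot = 0.9994.

0.9994


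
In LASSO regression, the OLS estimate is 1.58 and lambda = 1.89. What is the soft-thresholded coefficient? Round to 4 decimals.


|beta_OLS| = 1.58.
lambda = 1.89.
Since |beta| <= lambda, the coefficient is set to 0.
Result = 0.0000.

0.0000


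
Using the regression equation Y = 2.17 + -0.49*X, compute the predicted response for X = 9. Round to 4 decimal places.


Predicted value:
Y = 2.17 + (-0.49)(9) = 2.17 + -4.4100 = -2.2400.

-2.2400


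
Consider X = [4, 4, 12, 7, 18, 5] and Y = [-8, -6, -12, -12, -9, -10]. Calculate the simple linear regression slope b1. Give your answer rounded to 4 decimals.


The sample means are xbar = 8.3333 and ybar = -9.5000.
Compute S_xx = 157.3333 and S_xy = -21.0000.
Slope b1 = S_xy / S_xx = -21.0000 / 157.3333 = -0.1335.

-0.1335


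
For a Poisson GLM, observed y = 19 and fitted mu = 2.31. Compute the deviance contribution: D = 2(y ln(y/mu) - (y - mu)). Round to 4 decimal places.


y/mu = 19/2.31 = 8.225108 (approx.), and ln(19/2.31) = 2.107191.
y * ln(y/mu) = 19 * 2.107191 = 40.036629.
y - mu = 16.69.
D = 2 * (40.036629 - 16.69) = 46.693258, which rounds to 46.6933.

46.6933


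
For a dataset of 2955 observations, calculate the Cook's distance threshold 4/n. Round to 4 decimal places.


Cook's distance cutoff = 4/n = 4/2955.
= 0.0014.

0.0014


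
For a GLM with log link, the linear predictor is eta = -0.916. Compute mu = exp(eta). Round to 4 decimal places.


Apply the inverse link:
mu = e^-0.916 = 0.4001.

0.4001


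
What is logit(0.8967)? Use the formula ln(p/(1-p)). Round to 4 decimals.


The odds are p/(1-p) = 0.8967 / 0.1033 = 8.6805.
logit(p) = ln(8.6805) = 2.1611.

2.1611


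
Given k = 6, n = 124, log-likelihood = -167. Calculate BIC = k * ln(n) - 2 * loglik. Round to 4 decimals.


Compute k*ln(n) = 6*ln(124) = 6*4.820282 = 28.921692.
Then -2*loglik = 334.
BIC = 28.921692 + 334 = 362.921692, which rounds to 362.9217.

362.9217


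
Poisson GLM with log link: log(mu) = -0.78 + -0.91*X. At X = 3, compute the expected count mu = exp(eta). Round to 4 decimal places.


Compute eta = -0.78 + -0.91 * 3 = -3.5100.
Apply inverse link: mu = e^-3.5100 = 0.0299.

0.0299


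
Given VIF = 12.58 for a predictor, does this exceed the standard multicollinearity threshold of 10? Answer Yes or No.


The threshold is 10.
VIF = 12.58 is >= 10.
Multicollinearity indication: Yes.

Yes


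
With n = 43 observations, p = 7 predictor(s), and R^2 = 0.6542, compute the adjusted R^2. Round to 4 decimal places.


Plug in: Adj R^2 = 1 - (1 - 0.6542) * 42/35.
= 1 - 0.3458 * 42/35
= 1 - 14.5236 / 35
= 1 - 0.4150 = 0.5850.

0.5850


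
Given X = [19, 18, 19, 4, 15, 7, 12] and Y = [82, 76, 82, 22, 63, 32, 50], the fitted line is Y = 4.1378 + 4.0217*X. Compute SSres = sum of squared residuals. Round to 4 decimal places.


For each point, residual = actual - predicted.
Residuals: [1.4499, -0.5284, 1.4499, 1.7754, -1.4633, -0.2897, -2.3982].
Sum of squared residuals = 15.6122.

15.6122


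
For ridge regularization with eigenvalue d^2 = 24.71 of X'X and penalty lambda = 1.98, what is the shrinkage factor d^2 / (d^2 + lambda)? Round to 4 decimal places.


Compute the denominator: 24.71 + 1.98 = 26.6900.
Shrinkage factor = 24.71 / 26.6900 = 0.9258.

0.9258


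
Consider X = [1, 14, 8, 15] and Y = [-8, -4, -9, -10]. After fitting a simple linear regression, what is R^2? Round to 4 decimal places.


After computing the OLS fit (b0=-8.3960, b1=0.0680):
SSres = 20.1720, SStot = 20.7500.
R^2 = 1 - 20.1720/20.7500 = 0.0279.

0.0279


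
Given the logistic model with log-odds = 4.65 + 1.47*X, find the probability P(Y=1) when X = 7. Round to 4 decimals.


Linear predictor: z = 4.65 + 1.47 * 7 = 14.9400.
P = 1/(1 + exp(-14.9400)) = 1/(1 + 0.0000) = 1.0000.

1.0000


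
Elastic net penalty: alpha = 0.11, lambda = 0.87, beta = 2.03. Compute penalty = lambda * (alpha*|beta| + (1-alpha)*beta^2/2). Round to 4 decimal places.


alpha * |beta| = 0.11 * 2.03 = 0.2233.
(1-alpha) * beta^2/2 = 0.89 * 4.1209/2 = 1.8338.
Total = 0.87 * (0.2233 + 1.8338) = 1.7897.

1.7897


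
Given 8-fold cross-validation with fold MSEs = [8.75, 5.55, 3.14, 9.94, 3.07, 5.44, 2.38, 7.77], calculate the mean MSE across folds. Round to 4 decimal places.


Sum of fold MSEs = 46.0400.
Average = 46.0400 / 8 = 5.7550.

5.7550


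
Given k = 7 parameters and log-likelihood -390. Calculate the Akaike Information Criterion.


AIC = 2k - 2*loglik = 2(7) - 2(-390).
= 14 + 780 = 794.

794


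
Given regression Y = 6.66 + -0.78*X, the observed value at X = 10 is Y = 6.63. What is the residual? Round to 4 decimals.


Predicted = 6.66 + -0.78 * 10 = -1.1400.
Residual = 6.63 - -1.1400 = 7.7700.

7.7700


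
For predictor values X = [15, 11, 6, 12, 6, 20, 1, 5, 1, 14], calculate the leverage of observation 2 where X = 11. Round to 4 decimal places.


Mean of X: xbar = 9.1000.
SXX = 356.9000.
For X = 11: h = 1/10 + (11 - 9.1000)^2/356.9000 = 0.1101.

0.1101


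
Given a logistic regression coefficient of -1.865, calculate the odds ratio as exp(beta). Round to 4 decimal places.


Odds ratio = exp(beta) = exp(-1.865).
= 0.1549.

0.1549


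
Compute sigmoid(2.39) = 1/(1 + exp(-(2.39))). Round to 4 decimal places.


First, exp(-2.3900) = 0.0916.
Then sigma(z) = 1/(1 + 0.0916) = 0.9161.

0.9161


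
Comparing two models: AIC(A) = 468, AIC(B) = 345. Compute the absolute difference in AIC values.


Compute |468 - 345| = 123.
Model B has the smaller AIC.

123


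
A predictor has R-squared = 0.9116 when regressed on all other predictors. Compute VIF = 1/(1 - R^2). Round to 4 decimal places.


Using VIF = 1/(1 - R^2_j):
1 - 0.9116 = 0.0884.
VIF = 11.3122.

11.3122


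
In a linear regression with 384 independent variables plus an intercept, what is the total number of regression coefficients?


Including the intercept, the model has 384 predictor coefficients + 1 intercept.
Total = 385.

385


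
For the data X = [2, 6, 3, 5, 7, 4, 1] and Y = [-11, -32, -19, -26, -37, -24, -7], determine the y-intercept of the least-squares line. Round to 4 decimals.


The slope is b1 = -4.9643.
Sample means are xbar = 4.0000 and ybar = -22.2857.
Intercept: b0 = -22.2857 - (-4.9643)(4.0000) = -2.4286.

-2.4286


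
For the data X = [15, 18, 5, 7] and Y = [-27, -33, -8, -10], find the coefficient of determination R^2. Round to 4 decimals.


The fitted line is Y = 2.8073 + -1.9829*X.
SSres = 1.9657, SStot = 461.0000.
R^2 = 1 - SSres/SStot = 0.9957.

0.9957


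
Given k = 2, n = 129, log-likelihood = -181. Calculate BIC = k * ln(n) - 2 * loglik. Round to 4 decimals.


k * ln(n) = 2 * ln(129) = 2 * 4.859812 = 9.719624.
-2 * loglik = -2 * (-181) = 362.
BIC = 9.719624 + 362 = 371.719624, which rounds to 371.7196.

371.7196


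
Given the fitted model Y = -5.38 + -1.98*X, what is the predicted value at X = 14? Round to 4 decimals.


Substitute X = 14 into the equation:
Y = -5.38 + -1.98 * 14 = -5.38 + -27.7200 = -33.1000.

-33.1000


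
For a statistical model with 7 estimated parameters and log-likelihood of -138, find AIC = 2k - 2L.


Compute:
2k = 2*7 = 14.
-2*loglik = -2*(-138) = 276.
AIC = 14 + 276 = 290.

290


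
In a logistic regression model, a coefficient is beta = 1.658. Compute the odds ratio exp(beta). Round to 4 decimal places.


Odds ratio = exp(beta) = exp(1.658).
= 5.2488.

5.2488


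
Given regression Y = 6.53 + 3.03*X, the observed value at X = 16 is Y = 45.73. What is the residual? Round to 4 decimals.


Predicted = 6.53 + 3.03 * 16 = 55.0100.
Residual = 45.73 - 55.0100 = -9.2800.

-9.2800


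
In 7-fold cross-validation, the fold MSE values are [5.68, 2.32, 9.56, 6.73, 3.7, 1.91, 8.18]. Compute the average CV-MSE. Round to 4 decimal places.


Total MSE across folds = 38.0800.
CV-MSE = 38.0800/7 = 5.4400.

5.4400


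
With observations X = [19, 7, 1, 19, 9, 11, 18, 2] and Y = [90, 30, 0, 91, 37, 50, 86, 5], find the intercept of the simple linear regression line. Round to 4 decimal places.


Compute b1 = 5.0550 from the OLS formula.
With xbar = 10.7500 and ybar = 48.6250, the intercept is:
b0 = 48.6250 - 5.0550 * 10.7500 = -5.7159.

-5.7159


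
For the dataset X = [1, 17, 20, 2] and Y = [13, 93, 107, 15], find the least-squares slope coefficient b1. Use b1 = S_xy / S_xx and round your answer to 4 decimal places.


The sample means are xbar = 10.0000 and ybar = 57.0000.
Compute S_xx = 294.0000 and S_xy = 1484.0000.
Slope b1 = S_xy / S_xx = 1484.0000 / 294.0000 = 5.0476.

5.0476


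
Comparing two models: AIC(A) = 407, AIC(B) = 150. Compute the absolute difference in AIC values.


Compute |407 - 150| = 257.
Model B has the smaller AIC.

257


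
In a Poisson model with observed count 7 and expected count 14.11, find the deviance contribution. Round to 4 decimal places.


First: ln(7/14.11) = -0.700974.
Then: 7 * -0.700974 = -4.906818.
y - mu = 7 - 14.11 = -7.11.
D = 2(-4.906818 - -7.11) = 4.406364, which rounds to 4.4064.

4.4064


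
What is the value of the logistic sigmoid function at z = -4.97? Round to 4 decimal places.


Compute exp(4.9700) = 144.0269.
Sigmoid = 1 / (1 + 144.0269) = 1 / 145.0269 = 0.0069.

0.0069


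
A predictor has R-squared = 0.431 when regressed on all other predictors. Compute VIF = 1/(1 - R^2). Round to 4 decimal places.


Using VIF = 1/(1 - R^2_j):
1 - 0.431 = 0.569.
VIF = 1.7575.

1.7575


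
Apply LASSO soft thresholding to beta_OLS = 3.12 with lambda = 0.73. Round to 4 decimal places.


Check: |3.12| = 3.12 vs lambda = 0.73.
Since |beta| > lambda, coefficient = sign(beta)*(|beta| - lambda) = 2.3900.
Soft-thresholded coefficient = 2.3900.

2.3900


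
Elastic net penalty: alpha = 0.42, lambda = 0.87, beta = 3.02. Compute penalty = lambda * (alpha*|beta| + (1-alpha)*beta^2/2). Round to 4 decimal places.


Compute:
L1 = 0.42 * 3.02 = 1.2684.
L2 = 0.58 * 3.02^2 / 2 = 2.6449.
Penalty = 0.87 * (1.2684 + 2.6449) = 3.4046.

3.4046


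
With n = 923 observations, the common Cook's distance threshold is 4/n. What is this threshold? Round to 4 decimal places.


Cook's distance cutoff = 4/n = 4/923.
= 0.0043.

0.0043


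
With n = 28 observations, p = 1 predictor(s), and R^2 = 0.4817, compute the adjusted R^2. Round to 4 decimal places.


Plug in: Adj R^2 = 1 - (1 - 0.4817) * 27/26.
= 1 - 0.5183 * 27/26
= 1 - 13.9941 / 26
= 1 - 0.5382 = 0.4618.

0.4618


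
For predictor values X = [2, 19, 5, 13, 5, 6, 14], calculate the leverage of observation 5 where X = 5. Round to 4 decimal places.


Compute xbar = 9.1429 with n = 7 observations.
SXX = 230.8571.
Leverage = 1/7 + (5 - 9.1429)^2/230.8571 = 0.2172.

0.2172


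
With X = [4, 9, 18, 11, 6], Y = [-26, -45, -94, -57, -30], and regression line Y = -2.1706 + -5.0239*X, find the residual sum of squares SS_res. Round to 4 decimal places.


Predicted values from Y = -2.1706 + -5.0239*X.
Residuals: [-3.7338, 2.3857, -1.3992, 0.4335, 2.3140].
SSres = 27.1331.

27.1331


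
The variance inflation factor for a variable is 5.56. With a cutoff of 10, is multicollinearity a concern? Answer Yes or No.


The threshold is 10.
VIF = 5.56 is < 10.
Multicollinearity indication: No.

No


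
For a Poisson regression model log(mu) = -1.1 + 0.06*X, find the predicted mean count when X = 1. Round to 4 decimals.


eta = -1.1 + 0.06 * 1 = -1.0400.
mu = exp(-1.0400) = 0.3535.

0.3535


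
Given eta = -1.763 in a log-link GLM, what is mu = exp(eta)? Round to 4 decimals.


mu = exp(eta) = exp(-1.763).
= 0.1715.

0.1715


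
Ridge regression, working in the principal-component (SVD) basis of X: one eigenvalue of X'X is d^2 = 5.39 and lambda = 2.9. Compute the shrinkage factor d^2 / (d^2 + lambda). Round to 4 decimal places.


Denominator = d^2 + lambda = 5.39 + 2.9 = 8.2900.
Shrinkage = 5.39 / 8.2900 = 0.6502.

0.6502


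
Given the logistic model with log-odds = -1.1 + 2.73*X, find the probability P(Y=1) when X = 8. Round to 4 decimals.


z = -1.1 + 2.73 * 8 = 20.7400.
Sigmoid: P = 1 / (1 + exp(-20.7400)) = 1.0000.

1.0000


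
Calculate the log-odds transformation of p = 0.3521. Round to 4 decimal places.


Compute the odds: 0.3521/0.6479 = 0.5434.
Take the natural log: ln(0.5434) = -0.6098.

-0.6098


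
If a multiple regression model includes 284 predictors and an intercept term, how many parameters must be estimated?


Each predictor gets one coefficient, plus one intercept.
Total parameters = 284 + 1 = 285.

285


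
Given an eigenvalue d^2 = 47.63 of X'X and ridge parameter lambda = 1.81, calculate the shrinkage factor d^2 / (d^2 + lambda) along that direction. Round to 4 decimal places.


Compute the denominator: 47.63 + 1.81 = 49.4400.
Shrinkage factor = 47.63 / 49.4400 = 0.9634.

0.9634


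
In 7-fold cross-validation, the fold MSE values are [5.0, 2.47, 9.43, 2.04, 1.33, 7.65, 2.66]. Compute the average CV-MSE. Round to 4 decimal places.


Add all fold MSEs: 30.5800.
Divide by k = 7: 30.5800/7 = 4.3686.

4.3686


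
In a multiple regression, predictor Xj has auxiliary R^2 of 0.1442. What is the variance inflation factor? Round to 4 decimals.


Using VIF = 1/(1 - R^2_j):
1 - 0.1442 = 0.8558.
VIF = 1.1685.

1.1685


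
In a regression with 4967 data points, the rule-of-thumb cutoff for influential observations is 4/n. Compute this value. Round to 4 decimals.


Cook's distance cutoff = 4/n = 4/4967.
= 0.0008.

0.0008


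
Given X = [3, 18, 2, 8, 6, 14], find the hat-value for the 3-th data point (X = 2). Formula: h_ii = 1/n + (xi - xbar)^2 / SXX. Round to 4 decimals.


Compute xbar = 8.5000 with n = 6 observations.
SXX = 199.5000.
Leverage = 1/6 + (2 - 8.5000)^2/199.5000 = 0.3784.

0.3784


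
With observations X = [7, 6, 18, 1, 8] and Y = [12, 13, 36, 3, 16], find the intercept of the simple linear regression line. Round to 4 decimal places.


The slope is b1 = 1.9545.
Sample means are xbar = 8.0000 and ybar = 16.0000.
Intercept: b0 = 16.0000 - (1.9545)(8.0000) = 0.3636.

0.3636


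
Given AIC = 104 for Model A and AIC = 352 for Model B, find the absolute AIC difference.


|AIC_A - AIC_B| = |104 - 352| = 248.
Model A is preferred (lower AIC).

248


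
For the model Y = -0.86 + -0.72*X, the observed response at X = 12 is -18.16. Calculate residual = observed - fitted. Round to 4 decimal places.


Predicted = -0.86 + -0.72 * 12 = -9.5000.
Residual = -18.16 - -9.5000 = -8.6600.

-8.6600
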